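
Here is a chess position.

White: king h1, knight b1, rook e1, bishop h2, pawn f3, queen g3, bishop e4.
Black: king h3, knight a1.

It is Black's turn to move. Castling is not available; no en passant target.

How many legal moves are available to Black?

0

Black to move; king on h3.
In check: yes, from the white queen on g3.
Legal moves: none.
Count: 0.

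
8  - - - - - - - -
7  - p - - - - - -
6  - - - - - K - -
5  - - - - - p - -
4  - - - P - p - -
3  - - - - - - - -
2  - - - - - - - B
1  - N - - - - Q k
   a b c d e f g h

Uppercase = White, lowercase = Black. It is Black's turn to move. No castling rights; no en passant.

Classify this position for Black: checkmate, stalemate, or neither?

checkmate

Black to move; black king on h1.
In check: yes, from the white queen on g1.
King squares — g1: attacked by Bh2; g2: attacked by Qg1; h2: attacked by Qg1.
Legal moves for Black: none.
In check with no legal moves → checkmate.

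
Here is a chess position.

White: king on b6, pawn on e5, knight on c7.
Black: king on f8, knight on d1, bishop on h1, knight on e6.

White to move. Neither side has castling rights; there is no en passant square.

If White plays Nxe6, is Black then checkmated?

no

After Nxe6: black king on f8; in check: yes, from the white knight on e6.
Black has 4 legal replies: Kg8, Ke8, Kf7, Ke7.
In check but a legal move exists → not checkmate.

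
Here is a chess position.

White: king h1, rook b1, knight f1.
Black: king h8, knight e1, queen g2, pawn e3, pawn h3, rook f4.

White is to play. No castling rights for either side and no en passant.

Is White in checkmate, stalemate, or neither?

checkmate

White to move; white king on h1.
In check: yes, from the black queen on g2.
King squares — g1: attacked by Qg2; g2: attacked by Ne1; h2: attacked by Qg2.
Legal moves for White: none.
In check with no legal moves → checkmate.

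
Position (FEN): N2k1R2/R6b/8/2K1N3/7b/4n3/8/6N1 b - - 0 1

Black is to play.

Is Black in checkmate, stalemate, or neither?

Black to move; black king on d8.
In check: yes, from the white rook on f8.
King squares — c7: attacked by Ra7; d7: attacked by Ne5; e7: attacked by Ra7; c8: attacked by Rf8; e8: attacked by Rf8.
Legal moves for Black: none.
In check with no legal moves → checkmate.

checkmate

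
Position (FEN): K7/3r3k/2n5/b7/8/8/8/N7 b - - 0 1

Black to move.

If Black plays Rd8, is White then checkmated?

no

After Rd8: white king on a8; in check: yes, from the black rook on d8.
White has 1 legal reply: Kb7.
In check but a legal move exists → not checkmate.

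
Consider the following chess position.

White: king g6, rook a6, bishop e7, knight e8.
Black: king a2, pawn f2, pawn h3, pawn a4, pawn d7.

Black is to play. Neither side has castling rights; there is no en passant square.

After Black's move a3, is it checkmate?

no

After a3: white king on g6; in check: no.
White is not in check, so this cannot be checkmate.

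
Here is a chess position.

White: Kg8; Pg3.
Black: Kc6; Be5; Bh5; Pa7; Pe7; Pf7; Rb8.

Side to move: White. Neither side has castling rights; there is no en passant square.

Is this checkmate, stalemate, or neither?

neither

White to move; white king on g8.
In check: yes, from the black rook on b8.
Legal moves for White: Kh7.
White is in check but has 1 legal move → neither.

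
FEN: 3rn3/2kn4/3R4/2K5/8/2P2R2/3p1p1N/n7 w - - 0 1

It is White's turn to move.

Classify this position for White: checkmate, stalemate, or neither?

White to move; white king on c5.
In check: yes, from the black knight on d7.
Legal moves for White: Kd5, Kb5, Kd4, Kc4, Kb4, Rxd7+.
White is in check but has 6 legal moves → neither.

neither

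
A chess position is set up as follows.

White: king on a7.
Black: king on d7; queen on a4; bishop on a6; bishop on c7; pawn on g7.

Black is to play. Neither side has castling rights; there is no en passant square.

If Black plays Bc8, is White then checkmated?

After Bc8: white king on a7; in check: yes, from the black queen on a4.
King squares — a6: attacked by Qa4; b6: attacked by Bc7; b7: attacked by Bc8; a8: attacked by Qa4; b8: attacked by Bc7.
White has no legal moves → checkmate.

yes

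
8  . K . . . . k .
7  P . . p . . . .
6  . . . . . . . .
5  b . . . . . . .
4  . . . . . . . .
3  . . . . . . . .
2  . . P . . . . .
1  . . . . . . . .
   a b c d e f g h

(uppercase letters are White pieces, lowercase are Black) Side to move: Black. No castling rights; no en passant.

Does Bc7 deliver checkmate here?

After Bc7: white king on b8; in check: yes, from the black bishop on c7.
White has 4 legal replies: Kc8, Ka8, Kxc7, Kb7.
In check but a legal move exists → not checkmate.

no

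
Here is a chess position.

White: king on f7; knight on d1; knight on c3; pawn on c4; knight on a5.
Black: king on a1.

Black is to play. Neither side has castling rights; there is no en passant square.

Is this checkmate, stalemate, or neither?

stalemate

Black to move; black king on a1.
In check: no.
King squares — b1: attacked by Nc3; a2: attacked by Nc3; b2: attacked by Nd1.
Legal moves for Black: none.
Not in check and no legal moves → stalemate.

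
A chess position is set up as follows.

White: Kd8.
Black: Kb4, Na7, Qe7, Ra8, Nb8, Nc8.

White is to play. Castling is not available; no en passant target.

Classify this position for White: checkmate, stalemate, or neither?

checkmate

White to move; white king on d8.
In check: yes, from the black queen on e7.
King squares — c7: attacked by Qe7; d7: attacked by Qe7; e7: attacked by Nc8; c8: attacked by Na7; e8: attacked by Qe7.
Legal moves for White: none.
In check with no legal moves → checkmate.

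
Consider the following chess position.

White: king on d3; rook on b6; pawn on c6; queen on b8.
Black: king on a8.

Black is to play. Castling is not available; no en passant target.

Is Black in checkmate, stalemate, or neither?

checkmate

Black to move; black king on a8.
In check: yes, from the white queen on b8.
King squares — a7: attacked by Qb8; b7: attacked by Rb6; b8: attacked by Rb6.
Legal moves for Black: none.
In check with no legal moves → checkmate.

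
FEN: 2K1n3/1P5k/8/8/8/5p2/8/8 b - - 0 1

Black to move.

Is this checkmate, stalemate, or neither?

neither

Black to move; black king on h7.
In check: no.
Legal moves for Black: Ng7, Nc7, Nf6, Nd6+, Kh8, Kg8, Kg7, Kh6, Kg6, f2.
Black has 10 legal moves and is not in check → neither.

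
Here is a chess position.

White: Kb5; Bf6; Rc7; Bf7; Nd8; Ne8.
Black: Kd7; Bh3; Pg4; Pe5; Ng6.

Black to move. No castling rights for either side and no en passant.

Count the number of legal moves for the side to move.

0

Black to move; king on d7.
In check: yes, from the white rook on c7.
Legal moves: none.
Count: 0.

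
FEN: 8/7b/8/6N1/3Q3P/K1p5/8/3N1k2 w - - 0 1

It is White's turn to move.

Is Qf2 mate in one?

After Qf2: black king on f1; in check: yes, from the white queen on f2.
King squares — e1: attacked by Qf2; g1: attacked by Qf2; e2: attacked by Qf2; f2: attacked by Nd1; g2: attacked by Qf2.
Black has no legal moves → checkmate.

yes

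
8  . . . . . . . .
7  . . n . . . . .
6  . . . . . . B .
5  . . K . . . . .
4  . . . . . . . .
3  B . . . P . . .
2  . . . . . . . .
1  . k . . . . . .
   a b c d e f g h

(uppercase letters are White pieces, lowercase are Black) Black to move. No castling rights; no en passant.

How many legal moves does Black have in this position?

Black to move; king on b1.
In check: yes, from the white bishop on g6.
Legal moves: Ka2, Ka1.
Count: 2.

2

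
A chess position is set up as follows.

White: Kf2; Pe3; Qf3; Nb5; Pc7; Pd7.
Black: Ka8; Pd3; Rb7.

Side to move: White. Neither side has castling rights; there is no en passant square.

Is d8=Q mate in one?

yes

After d8=Q: black king on a8; in check: yes, from the white queen on d8.
King squares — a7: attacked by Nb5; b7: own rook; b8: attacked by Pc7.
Black has no legal moves → checkmate.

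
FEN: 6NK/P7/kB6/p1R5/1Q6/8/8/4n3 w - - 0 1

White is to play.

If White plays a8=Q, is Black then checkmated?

yes

After a8=Q: black king on a6; in check: yes, from the white queen on a8.
King squares — a5: own pawn; b5: attacked by Qb4; b6: attacked by Qb4; a7: attacked by Bb6; b7: attacked by Qa8.
Black has no legal moves → checkmate.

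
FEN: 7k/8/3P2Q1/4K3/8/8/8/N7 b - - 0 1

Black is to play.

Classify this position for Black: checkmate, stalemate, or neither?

Black to move; black king on h8.
In check: no.
King squares — g7: attacked by Qg6; h7: attacked by Qg6; g8: attacked by Qg6.
Legal moves for Black: none.
Not in check and no legal moves → stalemate.

stalemate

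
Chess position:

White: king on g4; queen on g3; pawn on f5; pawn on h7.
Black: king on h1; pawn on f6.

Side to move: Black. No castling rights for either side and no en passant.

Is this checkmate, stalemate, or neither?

stalemate

Black to move; black king on h1.
In check: no.
King squares — g1: attacked by Qg3; g2: attacked by Qg3; h2: attacked by Qg3.
Legal moves for Black: none.
Not in check and no legal moves → stalemate.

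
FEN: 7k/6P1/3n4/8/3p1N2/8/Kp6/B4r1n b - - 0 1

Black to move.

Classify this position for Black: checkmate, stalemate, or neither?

Black to move; black king on h8.
In check: yes, from the white pawn on g7.
King squares — g7: available; h7: available; g8: available.
Legal moves for Black: Kg8, Kh7, Kxg7.
Black is in check but has 3 legal moves → neither.

neither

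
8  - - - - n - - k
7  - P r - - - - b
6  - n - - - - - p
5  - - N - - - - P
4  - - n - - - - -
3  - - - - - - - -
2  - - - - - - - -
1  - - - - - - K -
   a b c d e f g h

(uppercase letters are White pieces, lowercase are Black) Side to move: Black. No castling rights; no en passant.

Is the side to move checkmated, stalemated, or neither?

Black to move; black king on h8.
In check: no.
Legal moves for Black include: Kg8, Kg7, Ng7, Nf6, Ned6, Bg8, Bg6, Bf5, Be4, Bd3, Bc2, Bb1, Rc8, Rg7+, Rf7, Re7, Rd7, Rxb7, ... (list truncated; more exist).
Black has legal moves and is not in check → neither.

neither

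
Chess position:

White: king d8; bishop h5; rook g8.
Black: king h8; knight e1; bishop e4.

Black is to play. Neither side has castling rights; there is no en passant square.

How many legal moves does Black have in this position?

Black to move; king on h8.
In check: yes, from the white rook on g8.
Legal moves: Kxg8, Kh7.
Count: 2.

2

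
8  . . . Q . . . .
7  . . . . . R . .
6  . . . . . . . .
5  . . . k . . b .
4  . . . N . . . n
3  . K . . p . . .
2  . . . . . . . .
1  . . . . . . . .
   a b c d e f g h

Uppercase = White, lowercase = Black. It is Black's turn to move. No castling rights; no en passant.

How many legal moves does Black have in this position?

4

Black to move; king on d5.
In check: yes, from the white queen on d8.
Legal moves: Ke5, Kc5, Ke4, Bxd8.
Count: 4.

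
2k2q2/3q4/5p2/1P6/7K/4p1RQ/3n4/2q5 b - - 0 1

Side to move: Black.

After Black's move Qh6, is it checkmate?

After Qh6: white king on h4; in check: yes, from the black queen on h6.
King squares — g3: own rook; h3: own queen; g4: attacked by Qd7; g5: attacked by Pf6; h5: attacked by Qh6.
White has no legal moves → checkmate.

yes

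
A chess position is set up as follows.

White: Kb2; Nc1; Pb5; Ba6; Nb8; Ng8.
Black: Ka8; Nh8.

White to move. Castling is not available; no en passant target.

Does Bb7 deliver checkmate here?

no

After Bb7: black king on a8; in check: yes, from the white bishop on b7.
Black has 3 legal replies: Kxb8, Kxb7, Ka7.
In check but a legal move exists → not checkmate.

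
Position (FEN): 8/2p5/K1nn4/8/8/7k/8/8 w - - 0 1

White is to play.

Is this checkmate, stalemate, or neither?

stalemate

White to move; white king on a6.
In check: no.
King squares — a5: attacked by Nc6; b5: attacked by Nd6; b6: attacked by Pc7; a7: attacked by Nc6; b7: attacked by Nd6.
Legal moves for White: none.
Not in check and no legal moves → stalemate.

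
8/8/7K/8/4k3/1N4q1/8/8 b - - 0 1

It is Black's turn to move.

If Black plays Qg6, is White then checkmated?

After Qg6: white king on h6; in check: yes, from the black queen on g6.
White has 1 legal reply: Kxg6.
In check but a legal move exists → not checkmate.

no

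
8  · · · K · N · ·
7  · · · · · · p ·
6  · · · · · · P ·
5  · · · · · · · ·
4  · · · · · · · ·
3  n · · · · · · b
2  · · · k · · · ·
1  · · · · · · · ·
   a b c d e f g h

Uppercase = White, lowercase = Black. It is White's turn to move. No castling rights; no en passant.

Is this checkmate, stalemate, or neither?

neither

White to move; white king on d8.
In check: no.
Legal moves for White: Nh7, Nd7, Ne6, Ke8, Ke7, Kc7.
White has 6 legal moves and is not in check → neither.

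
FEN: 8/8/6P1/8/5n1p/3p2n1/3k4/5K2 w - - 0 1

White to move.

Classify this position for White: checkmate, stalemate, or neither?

White to move; white king on f1.
In check: yes, from the black knight on g3.
King squares — e1: attacked by Kd2; g1: available; e2: attacked by Kd2; f2: available; g2: attacked by Nf4.
Legal moves for White: Kf2, Kg1.
White is in check but has 2 legal moves → neither.

neither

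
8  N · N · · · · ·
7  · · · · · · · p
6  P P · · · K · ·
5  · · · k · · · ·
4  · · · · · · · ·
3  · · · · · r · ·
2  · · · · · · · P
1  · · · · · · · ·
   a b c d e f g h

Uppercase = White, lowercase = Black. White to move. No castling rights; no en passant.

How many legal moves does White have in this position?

3

White to move; king on f6.
In check: yes, from the black rook on f3.
Legal moves: Kg7, Ke7, Kg5.
Count: 3.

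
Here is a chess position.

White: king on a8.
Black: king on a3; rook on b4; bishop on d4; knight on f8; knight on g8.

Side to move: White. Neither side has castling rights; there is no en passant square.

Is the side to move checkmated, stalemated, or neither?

White to move; white king on a8.
In check: no.
King squares — a7: attacked by Bd4; b7: attacked by Rb4; b8: attacked by Rb4.
Legal moves for White: none.
Not in check and no legal moves → stalemate.

stalemate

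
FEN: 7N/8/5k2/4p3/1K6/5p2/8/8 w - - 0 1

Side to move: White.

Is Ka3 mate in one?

no

After Ka3: black king on f6; in check: no.
Black is not in check, so this cannot be checkmate.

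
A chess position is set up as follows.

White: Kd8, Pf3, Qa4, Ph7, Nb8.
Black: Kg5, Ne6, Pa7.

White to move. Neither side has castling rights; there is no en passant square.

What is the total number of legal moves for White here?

White to move; king on d8.
In check: yes, from the black knight on e6.
Legal moves: Ke8, Kc8, Ke7, Kd7.
Count: 4.

4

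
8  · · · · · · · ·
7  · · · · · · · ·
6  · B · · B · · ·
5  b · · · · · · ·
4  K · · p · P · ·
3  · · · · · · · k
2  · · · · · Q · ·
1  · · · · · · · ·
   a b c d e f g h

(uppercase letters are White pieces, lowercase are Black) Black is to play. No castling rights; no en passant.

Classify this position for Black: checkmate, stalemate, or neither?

checkmate

Black to move; black king on h3.
In check: yes, from the white bishop on e6.
King squares — g2: attacked by Qf2; h2: attacked by Qf2; g3: attacked by Qf2; g4: attacked by Be6; h4: attacked by Qf2.
Legal moves for Black: none.
In check with no legal moves → checkmate.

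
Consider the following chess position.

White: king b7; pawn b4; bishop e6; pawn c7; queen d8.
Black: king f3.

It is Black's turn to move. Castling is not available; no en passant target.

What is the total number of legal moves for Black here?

Black to move; king on f3.
In check: no.
Legal moves: Kf4, Ke4, Kg3, Ke3, Kg2, Kf2, Ke2.
Count: 7.

7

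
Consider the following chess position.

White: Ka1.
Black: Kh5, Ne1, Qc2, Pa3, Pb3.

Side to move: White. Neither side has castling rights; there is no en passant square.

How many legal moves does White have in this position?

0

White to move; king on a1.
In check: no.
Legal moves: none.
Count: 0.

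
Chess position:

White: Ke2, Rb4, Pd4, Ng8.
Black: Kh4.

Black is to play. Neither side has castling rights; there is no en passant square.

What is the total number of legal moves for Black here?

5

Black to move; king on h4.
In check: no.
Legal moves: Kh5, Kg5, Kg4, Kh3, Kg3.
Count: 5.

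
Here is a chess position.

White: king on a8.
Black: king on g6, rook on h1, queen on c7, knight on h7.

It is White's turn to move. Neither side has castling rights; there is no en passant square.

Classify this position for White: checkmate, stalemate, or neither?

stalemate

White to move; white king on a8.
In check: no.
King squares — a7: attacked by Qc7; b7: attacked by Qc7; b8: attacked by Qc7.
Legal moves for White: none.
Not in check and no legal moves → stalemate.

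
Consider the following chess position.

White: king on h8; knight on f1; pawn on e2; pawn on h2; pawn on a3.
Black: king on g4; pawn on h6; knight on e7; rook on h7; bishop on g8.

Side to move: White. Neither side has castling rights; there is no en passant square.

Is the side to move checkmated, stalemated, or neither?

White to move; white king on h8.
In check: yes, from the black rook on h7.
King squares — g7: attacked by Rh7; h7: attacked by Bg8; g8: attacked by Ne7.
Legal moves for White: none.
In check with no legal moves → checkmate.

checkmate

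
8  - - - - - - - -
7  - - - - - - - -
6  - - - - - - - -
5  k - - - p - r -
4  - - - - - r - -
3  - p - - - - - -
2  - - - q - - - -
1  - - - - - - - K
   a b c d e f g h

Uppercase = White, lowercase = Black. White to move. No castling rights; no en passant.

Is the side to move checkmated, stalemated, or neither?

stalemate

White to move; white king on h1.
In check: no.
King squares — g1: attacked by Rg5; g2: attacked by Qd2; h2: attacked by Qd2.
Legal moves for White: none.
Not in check and no legal moves → stalemate.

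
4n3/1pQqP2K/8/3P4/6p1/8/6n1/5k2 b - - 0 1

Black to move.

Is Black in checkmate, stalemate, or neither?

Black to move; black king on f1.
In check: no.
Legal moves for Black include: Ng7, Nxc7, Nf6+, Nd6, Qd8, Qc8, Qxe7+, Qxc7, Qe6, Qd6, Qc6, Qf5+, Qxd5, Qb5, Qa4, Nh4, Nf4, Ne3, ... (list truncated; more exist).
Black has legal moves and is not in check → neither.

neither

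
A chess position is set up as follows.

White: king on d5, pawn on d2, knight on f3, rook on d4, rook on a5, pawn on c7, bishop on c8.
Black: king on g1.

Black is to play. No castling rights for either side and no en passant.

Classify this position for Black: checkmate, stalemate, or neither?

neither

Black to move; black king on g1.
In check: yes, from the white knight on f3.
King squares — f1: available; h1: available; f2: available; g2: available; h2: attacked by Nf3.
Legal moves for Black: Kg2, Kf2, Kh1, Kf1.
Black is in check but has 4 legal moves → neither.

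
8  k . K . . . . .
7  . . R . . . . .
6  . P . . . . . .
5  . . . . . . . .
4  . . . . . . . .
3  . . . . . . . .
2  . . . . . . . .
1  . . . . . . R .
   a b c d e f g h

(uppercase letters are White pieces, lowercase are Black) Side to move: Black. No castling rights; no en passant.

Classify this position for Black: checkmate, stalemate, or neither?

Black to move; black king on a8.
In check: no.
King squares — a7: attacked by Pb6; b7: attacked by Rc7; b8: attacked by Kc8.
Legal moves for Black: none.
Not in check and no legal moves → stalemate.

stalemate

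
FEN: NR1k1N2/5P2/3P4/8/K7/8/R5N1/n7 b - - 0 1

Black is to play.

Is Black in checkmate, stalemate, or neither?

checkmate

Black to move; black king on d8.
In check: yes, from the white rook on b8.
King squares — c7: attacked by Pd6; d7: attacked by Nf8; e7: attacked by Pd6; c8: attacked by Rb8; e8: attacked by Pf7.
Legal moves for Black: none.
In check with no legal moves → checkmate.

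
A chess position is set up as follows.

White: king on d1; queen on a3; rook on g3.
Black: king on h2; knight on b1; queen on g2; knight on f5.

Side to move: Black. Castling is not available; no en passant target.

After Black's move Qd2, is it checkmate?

After Qd2: white king on d1; in check: yes, from the black queen on d2.
King squares — c1: attacked by Qd2; e1: attacked by Qd2; c2: attacked by Qd2; d2: attacked by Nb1; e2: attacked by Qd2.
White has no legal moves → checkmate.

yes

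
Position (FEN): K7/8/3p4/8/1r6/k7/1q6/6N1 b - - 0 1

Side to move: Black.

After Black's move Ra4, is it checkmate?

After Ra4: white king on a8; in check: yes, from the black rook on a4.
King squares — a7: attacked by Ra4; b7: attacked by Qb2; b8: attacked by Qb2.
White has no legal moves → checkmate.

yes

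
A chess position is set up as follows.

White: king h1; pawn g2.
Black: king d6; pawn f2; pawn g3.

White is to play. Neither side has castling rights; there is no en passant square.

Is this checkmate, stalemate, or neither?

White to move; white king on h1.
In check: no.
King squares — g1: attacked by Pf2; g2: own pawn; h2: attacked by Pg3.
Legal moves for White: none.
Not in check and no legal moves → stalemate.

stalemate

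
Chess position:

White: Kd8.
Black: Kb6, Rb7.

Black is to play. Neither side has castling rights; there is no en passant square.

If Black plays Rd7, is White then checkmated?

no

After Rd7: white king on d8; in check: yes, from the black rook on d7.
White has 3 legal replies: Ke8, Kc8, Kxd7.
In check but a legal move exists → not checkmate.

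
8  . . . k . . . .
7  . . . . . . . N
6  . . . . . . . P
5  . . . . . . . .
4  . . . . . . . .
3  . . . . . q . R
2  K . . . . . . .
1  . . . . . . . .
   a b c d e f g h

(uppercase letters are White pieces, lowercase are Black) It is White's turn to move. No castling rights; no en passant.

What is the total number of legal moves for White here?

12

White to move; king on a2.
In check: no.
Legal moves: Nf8, Nf6, Ng5, Rh5, Rh4, Rg3, Rxf3, Rh2, Rh1, Kb2, Kb1, Ka1.
Count: 12.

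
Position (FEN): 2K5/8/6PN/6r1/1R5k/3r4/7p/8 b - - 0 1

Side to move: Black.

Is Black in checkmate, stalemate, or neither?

neither

Black to move; black king on h4.
In check: yes, from the white rook on b4.
King squares — g3: available; h3: available; g4: attacked by Rb4; g5: own rook; h5: available.
Legal moves for Black: Kh5, Kh3, Kg3, Rg4, Rd4.
Black is in check but has 5 legal moves → neither.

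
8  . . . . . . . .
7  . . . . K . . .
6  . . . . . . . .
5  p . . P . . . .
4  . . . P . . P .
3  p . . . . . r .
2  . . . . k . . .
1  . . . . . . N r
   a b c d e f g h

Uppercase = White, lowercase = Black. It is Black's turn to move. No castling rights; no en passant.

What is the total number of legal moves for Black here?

Black to move; king on e2.
In check: yes, from the white knight on g1.
Legal moves: Ke3, Kd3, Kf2, Kd2, Kf1, Ke1, Kd1, Rgxg1, Rhxg1.
Count: 9.

9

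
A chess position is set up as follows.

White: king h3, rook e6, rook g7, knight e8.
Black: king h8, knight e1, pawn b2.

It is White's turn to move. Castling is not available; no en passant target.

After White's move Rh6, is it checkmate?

yes

After Rh6: black king on h8; in check: yes, from the white rook on h6.
King squares — g7: attacked by Ne8; h7: attacked by Rh6; g8: attacked by Rg7.
Black has no legal moves → checkmate.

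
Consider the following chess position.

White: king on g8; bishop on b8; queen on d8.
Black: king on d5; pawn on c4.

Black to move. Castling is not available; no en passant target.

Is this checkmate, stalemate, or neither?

Black to move; black king on d5.
In check: yes, from the white queen on d8.
Legal moves for Black: Ke6, Kc6, Kc5, Ke4.
Black is in check but has 4 legal moves → neither.

neither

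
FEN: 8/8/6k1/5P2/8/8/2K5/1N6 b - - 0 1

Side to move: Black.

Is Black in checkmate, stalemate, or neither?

neither

Black to move; black king on g6.
In check: yes, from the white pawn on f5.
King squares — f5: available; g5: available; h5: available; f6: available; h6: available; f7: available; g7: available; h7: available.
Legal moves for Black: Kh7, Kg7, Kf7, Kh6, Kf6, Kh5, Kg5, Kxf5.
Black is in check but has 8 legal moves → neither.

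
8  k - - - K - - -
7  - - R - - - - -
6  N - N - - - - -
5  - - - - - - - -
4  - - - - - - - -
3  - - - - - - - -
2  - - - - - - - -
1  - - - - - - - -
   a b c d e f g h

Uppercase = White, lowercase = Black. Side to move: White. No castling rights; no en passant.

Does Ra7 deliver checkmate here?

After Ra7: black king on a8; in check: yes, from the white rook on a7.
King squares — a7: attacked by Nc6; b7: attacked by Ra7; b8: attacked by Na6.
Black has no legal moves → checkmate.

yes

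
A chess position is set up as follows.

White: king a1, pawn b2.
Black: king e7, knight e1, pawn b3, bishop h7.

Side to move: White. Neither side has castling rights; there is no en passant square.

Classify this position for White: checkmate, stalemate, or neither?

White to move; white king on a1.
In check: no.
King squares — b1: attacked by Bh7; a2: attacked by Pb3; b2: own pawn.
Legal moves for White: none.
Not in check and no legal moves → stalemate.

stalemate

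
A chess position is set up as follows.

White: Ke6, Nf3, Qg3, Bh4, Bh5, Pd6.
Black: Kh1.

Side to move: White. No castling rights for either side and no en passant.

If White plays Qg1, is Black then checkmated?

yes

After Qg1: black king on h1; in check: yes, from the white queen on g1.
King squares — g1: attacked by Nf3; g2: attacked by Qg1; h2: attacked by Qg1.
Black has no legal moves → checkmate.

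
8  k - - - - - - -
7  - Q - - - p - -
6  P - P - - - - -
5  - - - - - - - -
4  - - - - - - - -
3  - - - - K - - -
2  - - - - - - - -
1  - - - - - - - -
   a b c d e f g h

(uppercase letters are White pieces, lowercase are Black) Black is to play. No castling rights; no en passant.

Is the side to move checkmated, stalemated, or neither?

checkmate

Black to move; black king on a8.
In check: yes, from the white queen on b7.
King squares — a7: attacked by Qb7; b7: attacked by Pa6; b8: attacked by Qb7.
Legal moves for Black: none.
In check with no legal moves → checkmate.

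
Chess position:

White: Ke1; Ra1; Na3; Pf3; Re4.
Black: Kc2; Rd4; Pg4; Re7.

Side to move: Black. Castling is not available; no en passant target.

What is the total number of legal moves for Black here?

Black to move; king on c2.
In check: yes, from the white knight on a3.
Legal moves: Kd3, Kc3, Kb3, Kb2.
Count: 4.

4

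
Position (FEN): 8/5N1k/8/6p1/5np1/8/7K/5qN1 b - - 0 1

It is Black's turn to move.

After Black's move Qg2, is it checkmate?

After Qg2: white king on h2; in check: yes, from the black queen on g2.
King squares — g1: own knight; h1: attacked by Qg2; g2: attacked by Nf4; g3: attacked by Qg2; h3: attacked by Qg2.
White has no legal moves → checkmate.

yes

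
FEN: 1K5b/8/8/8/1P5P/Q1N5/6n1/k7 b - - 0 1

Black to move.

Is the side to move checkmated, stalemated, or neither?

checkmate

Black to move; black king on a1.
In check: yes, from the white queen on a3.
King squares — b1: attacked by Nc3; a2: attacked by Qa3; b2: attacked by Qa3.
Legal moves for Black: none.
In check with no legal moves → checkmate.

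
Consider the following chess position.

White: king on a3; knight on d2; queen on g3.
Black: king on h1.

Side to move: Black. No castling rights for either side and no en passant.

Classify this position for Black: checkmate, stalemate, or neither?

Black to move; black king on h1.
In check: no.
King squares — g1: attacked by Qg3; g2: attacked by Qg3; h2: attacked by Qg3.
Legal moves for Black: none.
Not in check and no legal moves → stalemate.

stalemate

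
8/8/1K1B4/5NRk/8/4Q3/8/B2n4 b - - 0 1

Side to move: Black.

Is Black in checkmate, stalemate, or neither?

checkmate

Black to move; black king on h5.
In check: yes, from the white rook on g5.
King squares — g4: attacked by Rg5; h4: attacked by Nf5; g5: attacked by Qe3; g6: attacked by Rg5; h6: attacked by Nf5.
Legal moves for Black: none.
In check with no legal moves → checkmate.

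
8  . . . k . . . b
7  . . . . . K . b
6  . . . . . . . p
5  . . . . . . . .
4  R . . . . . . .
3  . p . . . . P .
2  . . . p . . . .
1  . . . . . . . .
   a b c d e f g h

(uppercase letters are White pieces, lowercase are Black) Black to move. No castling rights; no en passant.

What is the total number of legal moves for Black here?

23

Black to move; king on d8.
In check: no.
Legal moves: Bg7, Bf6, Be5, Bd4, Bc3, Bb2, Ba1, Kc8, Kd7, Kc7, Bg8+, Bg6+, Bf5, Be4, Bd3, Bc2, Bb1, h5, b2, d1=Q, d1=R, d1=B, d1=N.
Count: 23.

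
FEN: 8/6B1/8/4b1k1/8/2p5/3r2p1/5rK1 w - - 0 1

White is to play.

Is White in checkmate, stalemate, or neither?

checkmate

White to move; white king on g1.
In check: yes, from the black rook on f1.
King squares — f1: attacked by Pg2; h1: attacked by Rf1; f2: attacked by Rf1; g2: attacked by Rd2; h2: attacked by Be5.
Legal moves for White: none.
In check with no legal moves → checkmate.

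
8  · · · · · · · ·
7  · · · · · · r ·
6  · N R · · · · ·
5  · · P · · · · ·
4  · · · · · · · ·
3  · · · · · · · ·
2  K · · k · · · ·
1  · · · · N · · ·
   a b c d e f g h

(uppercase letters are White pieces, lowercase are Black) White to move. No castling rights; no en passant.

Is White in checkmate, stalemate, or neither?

White to move; white king on a2.
In check: no.
Legal moves for White include: Rc8, Rc7, Rh6, Rg6, Rf6, Re6, Rd6+, Nc8, Na8, Nd7, Nd5, Nc4+, Na4, Kb3, Ka3, Kb2, Kb1, Ka1, ... (list truncated; more exist).
White has legal moves and is not in check → neither.

neither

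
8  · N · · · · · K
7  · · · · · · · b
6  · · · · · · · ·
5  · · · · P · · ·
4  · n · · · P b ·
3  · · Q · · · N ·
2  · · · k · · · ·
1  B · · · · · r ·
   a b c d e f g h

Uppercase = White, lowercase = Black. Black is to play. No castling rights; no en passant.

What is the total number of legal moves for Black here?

Black to move; king on d2.
In check: yes, from the white queen on c3.
Legal moves: Kd1.
Count: 1.

1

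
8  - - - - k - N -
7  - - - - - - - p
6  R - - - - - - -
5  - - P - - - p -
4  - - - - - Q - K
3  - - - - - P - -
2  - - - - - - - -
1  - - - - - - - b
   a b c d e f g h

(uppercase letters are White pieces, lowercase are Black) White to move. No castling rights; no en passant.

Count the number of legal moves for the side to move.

6

White to move; king on h4.
In check: yes, from the black pawn on g5.
Legal moves: Kh5, Kxg5, Kg4, Kh3, Kg3, Qxg5.
Count: 6.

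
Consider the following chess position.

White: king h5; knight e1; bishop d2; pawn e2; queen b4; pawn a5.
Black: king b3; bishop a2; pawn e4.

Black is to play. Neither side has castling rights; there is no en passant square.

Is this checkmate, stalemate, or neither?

Black to move; black king on b3.
In check: yes, from the white queen on b4.
King squares — a2: own bishop; b2: attacked by Qb4; c2: attacked by Ne1; a3: attacked by Qb4; c3: attacked by Bd2; a4: attacked by Qb4; b4: attacked by Bd2; c4: attacked by Qb4.
Legal moves for Black: none.
In check with no legal moves → checkmate.

checkmate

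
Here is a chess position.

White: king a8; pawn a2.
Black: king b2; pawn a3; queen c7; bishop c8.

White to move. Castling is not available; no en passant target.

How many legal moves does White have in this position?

White to move; king on a8.
In check: no.
Legal moves: none.
Count: 0.

0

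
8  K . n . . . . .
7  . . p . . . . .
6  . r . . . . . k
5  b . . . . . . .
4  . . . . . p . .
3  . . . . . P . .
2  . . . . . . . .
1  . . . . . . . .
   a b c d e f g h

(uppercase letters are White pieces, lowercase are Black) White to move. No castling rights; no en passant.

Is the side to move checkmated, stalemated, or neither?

stalemate

White to move; white king on a8.
In check: no.
King squares — a7: attacked by Nc8; b7: attacked by Rb6; b8: attacked by Rb6.
Legal moves for White: none.
Not in check and no legal moves → stalemate.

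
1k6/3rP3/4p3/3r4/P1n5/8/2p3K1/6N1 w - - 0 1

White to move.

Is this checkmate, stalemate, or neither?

White to move; white king on g2.
In check: no.
Legal moves for White: Kh3, Kg3, Kf3, Kh2, Kf2, Kh1, Kf1, Nh3, Nf3, Ne2, e8=Q+, e8=R+, e8=B, e8=N, a5.
White has 15 legal moves and is not in check → neither.

neither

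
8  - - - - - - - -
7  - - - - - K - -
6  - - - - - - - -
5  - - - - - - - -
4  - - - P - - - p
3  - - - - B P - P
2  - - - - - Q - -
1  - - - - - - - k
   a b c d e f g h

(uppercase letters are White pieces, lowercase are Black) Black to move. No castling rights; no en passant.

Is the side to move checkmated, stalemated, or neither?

stalemate

Black to move; black king on h1.
In check: no.
King squares — g1: attacked by Qf2; g2: attacked by Qf2; h2: attacked by Qf2.
Legal moves for Black: none.
Not in check and no legal moves → stalemate.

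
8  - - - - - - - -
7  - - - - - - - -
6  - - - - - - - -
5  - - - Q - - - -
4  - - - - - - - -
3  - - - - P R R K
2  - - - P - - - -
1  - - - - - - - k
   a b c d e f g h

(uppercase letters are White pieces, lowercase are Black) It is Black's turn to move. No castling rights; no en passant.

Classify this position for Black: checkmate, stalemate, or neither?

stalemate

Black to move; black king on h1.
In check: no.
King squares — g1: attacked by Rg3; g2: attacked by Rg3; h2: attacked by Kh3.
Legal moves for Black: none.
Not in check and no legal moves → stalemate.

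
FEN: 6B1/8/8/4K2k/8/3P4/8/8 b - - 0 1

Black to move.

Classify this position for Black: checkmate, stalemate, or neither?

neither

Black to move; black king on h5.
In check: no.
Legal moves for Black: Kh6, Kg6, Kg5, Kh4, Kg4.
Black has 5 legal moves and is not in check → neither.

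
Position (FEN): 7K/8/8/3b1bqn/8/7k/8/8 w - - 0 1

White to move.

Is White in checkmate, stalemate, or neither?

White to move; white king on h8.
In check: no.
King squares — g7: attacked by Qg5; h7: attacked by Bf5; g8: attacked by Bd5.
Legal moves for White: none.
Not in check and no legal moves → stalemate.

stalemate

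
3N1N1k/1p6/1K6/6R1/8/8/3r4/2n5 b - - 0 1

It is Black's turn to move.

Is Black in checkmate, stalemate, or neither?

Black to move; black king on h8.
In check: no.
Legal moves for Black: Rxd8, Rd7, Rd6+, Rd5, Rd4, Rd3, Rh2, Rg2, Rf2, Re2, Rc2, Rb2+, Ra2, Rd1, Nd3, Nb3, Ne2, Na2.
Black has 18 legal moves and is not in check → neither.

neither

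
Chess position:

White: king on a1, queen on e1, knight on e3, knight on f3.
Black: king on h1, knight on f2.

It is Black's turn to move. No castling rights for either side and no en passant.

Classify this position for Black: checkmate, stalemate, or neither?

Black to move; black king on h1.
In check: yes, from the white queen on e1.
King squares — g1: attacked by Qe1; g2: attacked by Ne3; h2: attacked by Nf3.
Legal moves for Black: none.
In check with no legal moves → checkmate.

checkmate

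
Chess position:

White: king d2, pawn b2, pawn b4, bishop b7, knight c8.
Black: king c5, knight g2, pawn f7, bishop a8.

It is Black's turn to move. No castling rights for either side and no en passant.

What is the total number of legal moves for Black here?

4

Black to move; king on c5.
In check: yes, from the white pawn on b4.
Legal moves: Kb5, Kd4, Kc4, Kxb4.
Count: 4.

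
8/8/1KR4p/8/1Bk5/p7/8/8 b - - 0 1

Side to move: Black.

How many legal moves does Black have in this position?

Black to move; king on c4.
In check: yes, from the white rook on c6.
Legal moves: Kd5, Kd4, Kxb4, Kd3, Kb3.
Count: 5.

5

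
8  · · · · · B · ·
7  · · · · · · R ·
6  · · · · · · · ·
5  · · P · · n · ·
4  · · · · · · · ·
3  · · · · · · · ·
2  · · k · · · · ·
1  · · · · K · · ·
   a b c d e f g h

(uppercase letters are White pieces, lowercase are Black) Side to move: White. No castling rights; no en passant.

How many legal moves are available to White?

White to move; king on e1.
In check: no.
Legal moves: Be7, Bd6, Rg8, Rh7, Rf7, Re7, Rd7, Rc7, Rb7, Ra7, Rg6, Rg5, Rg4, Rg3, Rg2+, Rg1, Kf2, Ke2, Kf1, c6.
Count: 20.

20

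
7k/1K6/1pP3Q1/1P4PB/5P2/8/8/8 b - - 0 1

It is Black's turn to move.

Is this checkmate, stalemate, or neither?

stalemate

Black to move; black king on h8.
In check: no.
King squares — g7: attacked by Qg6; h7: attacked by Qg6; g8: attacked by Qg6.
Legal moves for Black: none.
Not in check and no legal moves → stalemate.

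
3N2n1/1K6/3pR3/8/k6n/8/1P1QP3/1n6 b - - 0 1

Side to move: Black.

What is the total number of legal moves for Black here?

13

Black to move; king on a4.
In check: no.
Legal moves: Ne7, Nh6, Nf6, Ng6, Nf5, Nf3, Ng2, Kb5, Kb3, Nc3, Na3, Nxd2, d5.
Count: 13.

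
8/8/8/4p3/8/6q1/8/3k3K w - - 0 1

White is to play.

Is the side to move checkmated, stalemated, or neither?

stalemate

White to move; white king on h1.
In check: no.
King squares — g1: attacked by Qg3; g2: attacked by Qg3; h2: attacked by Qg3.
Legal moves for White: none.
Not in check and no legal moves → stalemate.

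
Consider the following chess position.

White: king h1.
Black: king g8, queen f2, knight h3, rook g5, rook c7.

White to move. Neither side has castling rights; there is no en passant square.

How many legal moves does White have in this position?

0

White to move; king on h1.
In check: no.
Legal moves: none.
Count: 0.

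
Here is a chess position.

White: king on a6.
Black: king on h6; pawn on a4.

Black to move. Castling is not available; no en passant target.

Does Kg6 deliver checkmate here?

After Kg6: white king on a6; in check: no.
White is not in check, so this cannot be checkmate.

no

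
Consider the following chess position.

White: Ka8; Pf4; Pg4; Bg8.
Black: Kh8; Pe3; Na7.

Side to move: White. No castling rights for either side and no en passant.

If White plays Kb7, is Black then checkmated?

no

After Kb7: black king on h8; in check: no.
Black is not in check, so this cannot be checkmate.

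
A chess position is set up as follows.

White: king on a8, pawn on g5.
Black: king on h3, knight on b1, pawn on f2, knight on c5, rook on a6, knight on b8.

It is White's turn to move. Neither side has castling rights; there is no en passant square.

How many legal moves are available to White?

1

White to move; king on a8.
In check: yes, from the black rook on a6.
Legal moves: Kxb8.
Count: 1.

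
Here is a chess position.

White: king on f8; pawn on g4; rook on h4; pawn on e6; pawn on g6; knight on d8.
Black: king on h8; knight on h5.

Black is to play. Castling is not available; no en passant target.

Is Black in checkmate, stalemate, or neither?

Black to move; black king on h8.
In check: no.
King squares — g7: attacked by Kf8; h7: attacked by Pg6; g8: attacked by Kf8.
Legal moves for Black: none.
Not in check and no legal moves → stalemate.

stalemate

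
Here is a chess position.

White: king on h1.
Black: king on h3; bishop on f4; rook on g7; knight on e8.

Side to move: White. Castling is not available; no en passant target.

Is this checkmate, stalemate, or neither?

stalemate

White to move; white king on h1.
In check: no.
King squares — g1: attacked by Rg7; g2: attacked by Kh3; h2: attacked by Kh3.
Legal moves for White: none.
Not in check and no legal moves → stalemate.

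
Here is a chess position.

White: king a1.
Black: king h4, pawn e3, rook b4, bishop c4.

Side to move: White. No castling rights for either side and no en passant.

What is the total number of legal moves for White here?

White to move; king on a1.
In check: no.
Legal moves: none.
Count: 0.

0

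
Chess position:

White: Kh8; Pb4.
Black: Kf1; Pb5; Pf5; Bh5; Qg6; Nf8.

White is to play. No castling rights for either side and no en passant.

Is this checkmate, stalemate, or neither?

stalemate

White to move; white king on h8.
In check: no.
King squares — g7: attacked by Qg6; h7: attacked by Qg6; g8: attacked by Qg6.
Legal moves for White: none.
Not in check and no legal moves → stalemate.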